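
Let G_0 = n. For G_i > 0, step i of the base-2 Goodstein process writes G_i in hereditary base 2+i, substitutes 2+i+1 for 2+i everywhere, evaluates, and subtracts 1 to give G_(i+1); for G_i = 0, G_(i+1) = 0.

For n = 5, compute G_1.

step 0: 5 = 2^2 + 1; sub 3 for 2: 3^3 + 1; = 28; G_1 = 28−1 = 27
step 1: 27 = 3^3; sub 4 for 3: 4^4; = 256; G_2 = 256−1 = 255

27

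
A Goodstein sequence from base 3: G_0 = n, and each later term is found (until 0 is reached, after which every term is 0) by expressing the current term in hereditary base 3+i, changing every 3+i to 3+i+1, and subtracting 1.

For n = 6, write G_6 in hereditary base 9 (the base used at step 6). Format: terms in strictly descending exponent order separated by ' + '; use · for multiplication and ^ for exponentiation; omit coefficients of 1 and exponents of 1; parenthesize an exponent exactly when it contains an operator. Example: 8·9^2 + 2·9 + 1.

6

6 —HB3→ 2·3 —bump→ 2·4 = 8 —(−1)→ 7
7 —HB4→ 4 + 3 —bump→ 5 + 3 = 8 —(−1)→ 7
7 —HB5→ 5 + 2 —bump→ 6 + 2 = 8 —(−1)→ 7
7 —HB6→ 6 + 1 —bump→ 7 + 1 = 8 —(−1)→ 7
7 —HB7→ 7 —bump→ 8 = 8 —(−1)→ 7
7 —HB8→ 7 —bump→ 7 = 7 —(−1)→ 6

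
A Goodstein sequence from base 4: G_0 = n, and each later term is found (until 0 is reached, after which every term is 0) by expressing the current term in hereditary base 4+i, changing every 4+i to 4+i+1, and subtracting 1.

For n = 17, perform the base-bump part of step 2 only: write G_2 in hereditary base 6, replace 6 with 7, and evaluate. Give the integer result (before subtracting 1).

40

step 0: 17 = 4^2 + 1; sub 5 for 4: 5^2 + 1; = 26; G_1 = 26−1 = 25
step 1: 25 = 5^2; sub 6 for 5: 6^2; = 36; G_2 = 36−1 = 35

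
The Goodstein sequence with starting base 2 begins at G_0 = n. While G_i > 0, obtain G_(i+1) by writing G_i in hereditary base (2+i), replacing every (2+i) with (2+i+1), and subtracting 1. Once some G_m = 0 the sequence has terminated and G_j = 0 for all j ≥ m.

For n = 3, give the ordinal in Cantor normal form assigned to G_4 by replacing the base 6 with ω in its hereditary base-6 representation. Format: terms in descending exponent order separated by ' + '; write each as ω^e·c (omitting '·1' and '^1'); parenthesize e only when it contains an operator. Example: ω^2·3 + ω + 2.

1

i=0: 3 = 2 + 1 (b=2); 2→3: 3 + 1 = 4; 4−1 = 3
i=1: 3 = 3 (b=3); 3→4: 4 = 4; 4−1 = 3
i=2: 3 = 3 (b=4); 4→5: 3 = 3; 3−1 = 2
i=3: 2 = 2 (b=5); 5→6: 2 = 2; 2−1 = 1
i=4: 1 = 1 (b=6); 6→7: 1 = 1; 1−1 = 0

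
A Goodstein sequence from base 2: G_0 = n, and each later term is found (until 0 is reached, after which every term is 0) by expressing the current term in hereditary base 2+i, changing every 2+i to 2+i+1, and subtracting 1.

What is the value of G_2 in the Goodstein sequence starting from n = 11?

1027

G_0=11  [base 2] 2^(2 + 1) + 2 + 1  →[2↦3]→  3^(3 + 1) + 3 + 1 = 85  −1 ⇒ G_1=84
G_1=84  [base 3] 3^(3 + 1) + 3  →[3↦4]→  4^(4 + 1) + 4 = 1028  −1 ⇒ G_2=1027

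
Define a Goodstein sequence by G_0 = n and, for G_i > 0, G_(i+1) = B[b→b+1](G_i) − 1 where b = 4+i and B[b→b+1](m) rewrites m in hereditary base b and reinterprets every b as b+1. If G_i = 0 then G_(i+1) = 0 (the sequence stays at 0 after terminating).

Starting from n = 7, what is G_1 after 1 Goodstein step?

[0] 7 ≡ 4 + 3 (base 4). Lift 5: 8. −1: 7.
[1] 7 ≡ 5 + 2 (base 5). Lift 6: 8. −1: 7.

7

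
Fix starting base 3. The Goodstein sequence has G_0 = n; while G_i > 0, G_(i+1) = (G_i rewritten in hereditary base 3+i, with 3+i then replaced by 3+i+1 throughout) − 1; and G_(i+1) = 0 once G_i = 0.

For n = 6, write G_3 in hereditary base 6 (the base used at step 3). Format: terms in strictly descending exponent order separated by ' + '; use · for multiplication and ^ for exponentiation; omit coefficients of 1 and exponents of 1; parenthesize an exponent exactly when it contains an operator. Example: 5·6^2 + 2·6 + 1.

step 0: 6 = 2·3; sub 4 for 3: 2·4; = 8; G_1 = 8−1 = 7
step 1: 7 = 4 + 3; sub 5 for 4: 5 + 3; = 8; G_2 = 8−1 = 7
step 2: 7 = 5 + 2; sub 6 for 5: 6 + 2; = 8; G_3 = 8−1 = 7
step 3: 7 = 6 + 1; sub 7 for 6: 7 + 1; = 8; G_4 = 8−1 = 7

6 + 1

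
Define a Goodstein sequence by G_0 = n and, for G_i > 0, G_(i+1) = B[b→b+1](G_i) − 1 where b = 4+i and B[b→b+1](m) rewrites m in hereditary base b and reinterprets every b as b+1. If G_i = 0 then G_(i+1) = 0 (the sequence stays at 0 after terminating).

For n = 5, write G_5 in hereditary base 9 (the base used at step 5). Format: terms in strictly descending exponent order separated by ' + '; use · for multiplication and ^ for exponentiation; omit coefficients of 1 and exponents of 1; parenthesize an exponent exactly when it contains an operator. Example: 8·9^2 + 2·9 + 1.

base 4: 5 = 4 + 1; at 5: 5 + 1 = 6; next = 5
base 5: 5 = 5; at 6: 6 = 6; next = 5
base 6: 5 = 5; at 7: 5 = 5; next = 4
base 7: 4 = 4; at 8: 4 = 4; next = 3
base 8: 3 = 3; at 9: 3 = 3; next = 2
base 9: 2 = 2; at 10: 2 = 2; next = 1

2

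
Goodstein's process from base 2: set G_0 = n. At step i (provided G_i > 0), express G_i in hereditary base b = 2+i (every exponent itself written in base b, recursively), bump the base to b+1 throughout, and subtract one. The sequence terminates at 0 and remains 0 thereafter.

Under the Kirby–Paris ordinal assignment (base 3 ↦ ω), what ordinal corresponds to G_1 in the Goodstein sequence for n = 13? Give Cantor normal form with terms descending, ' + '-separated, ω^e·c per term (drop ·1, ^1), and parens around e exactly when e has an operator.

step 0: 13 = 2^(2 + 1) + 2^2 + 1; sub 3 for 2: 3^(3 + 1) + 3^3 + 1; = 109; G_1 = 109−1 = 108
step 1: 108 = 3^(3 + 1) + 3^3; sub 4 for 3: 4^(4 + 1) + 4^4; = 1280; G_2 = 1280−1 = 1279

ω^(ω + 1) + ω^ω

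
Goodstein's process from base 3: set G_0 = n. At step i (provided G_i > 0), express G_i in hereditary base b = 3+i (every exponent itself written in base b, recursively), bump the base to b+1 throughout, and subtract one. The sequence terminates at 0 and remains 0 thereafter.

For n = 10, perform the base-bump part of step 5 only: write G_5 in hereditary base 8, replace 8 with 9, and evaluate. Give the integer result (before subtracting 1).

37

G_0=10  [base 3] 3^2 + 1  →[3↦4]→  4^2 + 1 = 17  −1 ⇒ G_1=16
G_1=16  [base 4] 4^2  →[4↦5]→  5^2 = 25  −1 ⇒ G_2=24
G_2=24  [base 5] 4·5 + 4  →[5↦6]→  4·6 + 4 = 28  −1 ⇒ G_3=27
G_3=27  [base 6] 4·6 + 3  →[6↦7]→  4·7 + 3 = 31  −1 ⇒ G_4=30
G_4=30  [base 7] 4·7 + 2  →[7↦8]→  4·8 + 2 = 34  −1 ⇒ G_5=33
G_5=33  [base 8] 4·8 + 1  →[8↦9]→  4·9 + 1 = 37  −1 ⇒ G_6=36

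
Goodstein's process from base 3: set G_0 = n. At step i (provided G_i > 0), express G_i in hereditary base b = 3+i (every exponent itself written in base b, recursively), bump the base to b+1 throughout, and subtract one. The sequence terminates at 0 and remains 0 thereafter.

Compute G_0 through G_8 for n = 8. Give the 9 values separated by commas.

i=0: 8 = 2·3 + 2 (b=3); 3→4: 2·4 + 2 = 10; 10−1 = 9
i=1: 9 = 2·4 + 1 (b=4); 4→5: 2·5 + 1 = 11; 11−1 = 10
i=2: 10 = 2·5 (b=5); 5→6: 2·6 = 12; 12−1 = 11
i=3: 11 = 6 + 5 (b=6); 6→7: 7 + 5 = 12; 12−1 = 11
i=4: 11 = 7 + 4 (b=7); 7→8: 8 + 4 = 12; 12−1 = 11
i=5: 11 = 8 + 3 (b=8); 8→9: 9 + 3 = 12; 12−1 = 11
i=6: 11 = 9 + 2 (b=9); 9→10: 10 + 2 = 12; 12−1 = 11
i=7: 11 = 10 + 1 (b=10); 10→11: 11 + 1 = 12; 12−1 = 11

8, 9, 10, 11, 11, 11, 11, 11, 11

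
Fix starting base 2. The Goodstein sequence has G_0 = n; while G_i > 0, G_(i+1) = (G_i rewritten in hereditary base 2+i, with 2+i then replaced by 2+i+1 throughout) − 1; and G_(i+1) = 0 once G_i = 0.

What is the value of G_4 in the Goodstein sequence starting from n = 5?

G_0 = 5. HB_2(5) = 2^2 + 1. Bump = 28. G_1 = 27.
G_1 = 27. HB_3(27) = 3^3. Bump = 256. G_2 = 255.
G_2 = 255. HB_4(255) = 3·4^3 + 3·4^2 + 3·4 + 3. Bump = 468. G_3 = 467.
G_3 = 467. HB_5(467) = 3·5^3 + 3·5^2 + 3·5 + 2. Bump = 776. G_4 = 775.
G_4 = 775. HB_6(775) = 3·6^3 + 3·6^2 + 3·6 + 1. Bump = 1198. G_5 = 1197.

775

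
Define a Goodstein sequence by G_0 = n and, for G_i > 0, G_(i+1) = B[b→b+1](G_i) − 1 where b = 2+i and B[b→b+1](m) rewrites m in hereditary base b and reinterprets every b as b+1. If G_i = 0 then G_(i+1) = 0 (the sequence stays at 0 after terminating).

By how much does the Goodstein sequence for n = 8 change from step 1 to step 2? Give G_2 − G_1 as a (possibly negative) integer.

i=0: 8 = 2^(2 + 1) (b=2); 2→3: 3^(3 + 1) = 81; 81−1 = 80
i=1: 80 = 2·3^3 + 2·3^2 + 2·3 + 2 (b=3); 3→4: 2·4^4 + 2·4^2 + 2·4 + 2 = 554; 554−1 = 553

473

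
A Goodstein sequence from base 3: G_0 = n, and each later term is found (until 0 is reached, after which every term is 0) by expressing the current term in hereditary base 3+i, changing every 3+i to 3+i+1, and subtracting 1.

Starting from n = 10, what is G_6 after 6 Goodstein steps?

36

G_0=10  [base 3] 3^2 + 1  →[3↦4]→  4^2 + 1 = 17  −1 ⇒ G_1=16
G_1=16  [base 4] 4^2  →[4↦5]→  5^2 = 25  −1 ⇒ G_2=24
G_2=24  [base 5] 4·5 + 4  →[5↦6]→  4·6 + 4 = 28  −1 ⇒ G_3=27
G_3=27  [base 6] 4·6 + 3  →[6↦7]→  4·7 + 3 = 31  −1 ⇒ G_4=30
G_4=30  [base 7] 4·7 + 2  →[7↦8]→  4·8 + 2 = 34  −1 ⇒ G_5=33
G_5=33  [base 8] 4·8 + 1  →[8↦9]→  4·9 + 1 = 37  −1 ⇒ G_6=36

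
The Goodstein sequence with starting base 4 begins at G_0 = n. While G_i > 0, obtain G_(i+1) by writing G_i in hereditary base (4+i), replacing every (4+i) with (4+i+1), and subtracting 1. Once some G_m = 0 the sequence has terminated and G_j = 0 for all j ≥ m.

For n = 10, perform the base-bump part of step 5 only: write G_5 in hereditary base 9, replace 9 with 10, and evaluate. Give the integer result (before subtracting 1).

14

[0] 10 ≡ 2·4 + 2 (base 4). Lift 5: 12. −1: 11.
[1] 11 ≡ 2·5 + 1 (base 5). Lift 6: 13. −1: 12.
[2] 12 ≡ 2·6 (base 6). Lift 7: 14. −1: 13.
[3] 13 ≡ 7 + 6 (base 7). Lift 8: 14. −1: 13.
[4] 13 ≡ 8 + 5 (base 8). Lift 9: 14. −1: 13.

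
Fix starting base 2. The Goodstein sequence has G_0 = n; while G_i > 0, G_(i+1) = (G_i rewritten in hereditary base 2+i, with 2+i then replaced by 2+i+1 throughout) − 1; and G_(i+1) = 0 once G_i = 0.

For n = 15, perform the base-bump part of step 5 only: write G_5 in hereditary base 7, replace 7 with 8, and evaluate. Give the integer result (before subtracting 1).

[0] 15 ≡ 2^(2 + 1) + 2^2 + 2 + 1 (base 2). Lift 3: 112. −1: 111.
[1] 111 ≡ 3^(3 + 1) + 3^3 + 3 (base 3). Lift 4: 1284. −1: 1283.
[2] 1283 ≡ 4^(4 + 1) + 4^4 + 3 (base 4). Lift 5: 18753. −1: 18752.
[3] 18752 ≡ 5^(5 + 1) + 5^5 + 2 (base 5). Lift 6: 326594. −1: 326593.
[4] 326593 ≡ 6^(6 + 1) + 6^6 + 1 (base 6). Lift 7: 6588345. −1: 6588344.
[5] 6588344 ≡ 7^(7 + 1) + 7^7 (base 7). Lift 8: 150994944. −1: 150994943.

150994944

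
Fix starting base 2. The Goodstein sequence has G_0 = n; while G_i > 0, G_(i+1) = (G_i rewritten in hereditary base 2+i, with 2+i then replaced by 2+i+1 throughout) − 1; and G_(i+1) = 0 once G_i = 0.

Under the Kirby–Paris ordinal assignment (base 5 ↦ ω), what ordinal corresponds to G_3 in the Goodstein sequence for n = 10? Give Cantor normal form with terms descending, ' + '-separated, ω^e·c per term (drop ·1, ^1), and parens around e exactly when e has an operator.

base 2: 10 = 2^(2 + 1) + 2; at 3: 3^(3 + 1) + 3 = 84; next = 83
base 3: 83 = 3^(3 + 1) + 2; at 4: 4^(4 + 1) + 2 = 1026; next = 1025
base 4: 1025 = 4^(4 + 1) + 1; at 5: 5^(5 + 1) + 1 = 15626; next = 15625
base 5: 15625 = 5^(5 + 1); at 6: 6^(6 + 1) = 279936; next = 279935

ω^(ω + 1)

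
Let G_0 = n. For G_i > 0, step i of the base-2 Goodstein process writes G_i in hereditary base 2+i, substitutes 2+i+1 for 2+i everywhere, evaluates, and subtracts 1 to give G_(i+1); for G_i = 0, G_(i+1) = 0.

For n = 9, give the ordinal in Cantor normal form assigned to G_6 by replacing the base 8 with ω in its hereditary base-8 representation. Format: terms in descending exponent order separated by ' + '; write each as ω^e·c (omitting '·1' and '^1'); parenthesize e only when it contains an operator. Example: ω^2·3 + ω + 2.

ω^ω·3 + ω^3·3 + ω^2·3 + ω·2 + 7

step 0: 9 = 2^(2 + 1) + 1; sub 3 for 2: 3^(3 + 1) + 1; = 82; G_1 = 82−1 = 81
step 1: 81 = 3^(3 + 1); sub 4 for 3: 4^(4 + 1); = 1024; G_2 = 1024−1 = 1023
step 2: 1023 = 3·4^4 + 3·4^3 + 3·4^2 + 3·4 + 3; sub 5 for 4: 3·5^5 + 3·5^3 + 3·5^2 + 3·5 + 3; = 9843; G_3 = 9843−1 = 9842
step 3: 9842 = 3·5^5 + 3·5^3 + 3·5^2 + 3·5 + 2; sub 6 for 5: 3·6^6 + 3·6^3 + 3·6^2 + 3·6 + 2; = 140744; G_4 = 140744−1 = 140743
step 4: 140743 = 3·6^6 + 3·6^3 + 3·6^2 + 3·6 + 1; sub 7 for 6: 3·7^7 + 3·7^3 + 3·7^2 + 3·7 + 1; = 2471827; G_5 = 2471827−1 = 2471826
step 5: 2471826 = 3·7^7 + 3·7^3 + 3·7^2 + 3·7; sub 8 for 7: 3·8^8 + 3·8^3 + 3·8^2 + 3·8; = 50333400; G_6 = 50333400−1 = 50333399
step 6: 50333399 = 3·8^8 + 3·8^3 + 3·8^2 + 2·8 + 7; sub 9 for 8: 3·9^9 + 3·9^3 + 3·9^2 + 2·9 + 7; = 1162263922; G_7 = 1162263922−1 = 1162263921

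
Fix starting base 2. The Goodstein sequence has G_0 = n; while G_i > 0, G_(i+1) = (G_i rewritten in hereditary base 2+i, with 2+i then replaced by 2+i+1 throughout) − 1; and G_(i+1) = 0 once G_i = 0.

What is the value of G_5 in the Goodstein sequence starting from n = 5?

1197

(0) 5|_2 = 2^2 + 1 ↦ 3^3 + 1|_3 = 28 ⇒ 27
(1) 27|_3 = 3^3 ↦ 4^4|_4 = 256 ⇒ 255
(2) 255|_4 = 3·4^3 + 3·4^2 + 3·4 + 3 ↦ 3·5^3 + 3·5^2 + 3·5 + 3|_5 = 468 ⇒ 467
(3) 467|_5 = 3·5^3 + 3·5^2 + 3·5 + 2 ↦ 3·6^3 + 3·6^2 + 3·6 + 2|_6 = 776 ⇒ 775
(4) 775|_6 = 3·6^3 + 3·6^2 + 3·6 + 1 ↦ 3·7^3 + 3·7^2 + 3·7 + 1|_7 = 1198 ⇒ 1197
(5) 1197|_7 = 3·7^3 + 3·7^2 + 3·7 ↦ 3·8^3 + 3·8^2 + 3·8|_8 = 1752 ⇒ 1751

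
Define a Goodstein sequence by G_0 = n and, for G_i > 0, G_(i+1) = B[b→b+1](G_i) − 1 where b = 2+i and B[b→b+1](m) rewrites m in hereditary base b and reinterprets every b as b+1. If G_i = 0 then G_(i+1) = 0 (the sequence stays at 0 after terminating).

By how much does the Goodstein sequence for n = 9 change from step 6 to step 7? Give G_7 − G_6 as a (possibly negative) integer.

(0) 9|_2 = 2^(2 + 1) + 1 ↦ 3^(3 + 1) + 1|_3 = 82 ⇒ 81
(1) 81|_3 = 3^(3 + 1) ↦ 4^(4 + 1)|_4 = 1024 ⇒ 1023
(2) 1023|_4 = 3·4^4 + 3·4^3 + 3·4^2 + 3·4 + 3 ↦ 3·5^5 + 3·5^3 + 3·5^2 + 3·5 + 3|_5 = 9843 ⇒ 9842
(3) 9842|_5 = 3·5^5 + 3·5^3 + 3·5^2 + 3·5 + 2 ↦ 3·6^6 + 3·6^3 + 3·6^2 + 3·6 + 2|_6 = 140744 ⇒ 140743
(4) 140743|_6 = 3·6^6 + 3·6^3 + 3·6^2 + 3·6 + 1 ↦ 3·7^7 + 3·7^3 + 3·7^2 + 3·7 + 1|_7 = 2471827 ⇒ 2471826
(5) 2471826|_7 = 3·7^7 + 3·7^3 + 3·7^2 + 3·7 ↦ 3·8^8 + 3·8^3 + 3·8^2 + 3·8|_8 = 50333400 ⇒ 50333399
(6) 50333399|_8 = 3·8^8 + 3·8^3 + 3·8^2 + 2·8 + 7 ↦ 3·9^9 + 3·9^3 + 3·9^2 + 2·9 + 7|_9 = 1162263922 ⇒ 1162263921

1111930522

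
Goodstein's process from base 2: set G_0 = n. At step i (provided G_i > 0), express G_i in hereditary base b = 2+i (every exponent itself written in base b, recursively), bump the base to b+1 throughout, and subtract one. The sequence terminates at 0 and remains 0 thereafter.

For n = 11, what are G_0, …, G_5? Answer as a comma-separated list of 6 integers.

11, 84, 1027, 15627, 279937, 5764801

i=0: 11 = 2^(2 + 1) + 2 + 1 (b=2); 2→3: 3^(3 + 1) + 3 + 1 = 85; 85−1 = 84
i=1: 84 = 3^(3 + 1) + 3 (b=3); 3→4: 4^(4 + 1) + 4 = 1028; 1028−1 = 1027
i=2: 1027 = 4^(4 + 1) + 3 (b=4); 4→5: 5^(5 + 1) + 3 = 15628; 15628−1 = 15627
i=3: 15627 = 5^(5 + 1) + 2 (b=5); 5→6: 6^(6 + 1) + 2 = 279938; 279938−1 = 279937
i=4: 279937 = 6^(6 + 1) + 1 (b=6); 6→7: 7^(7 + 1) + 1 = 5764802; 5764802−1 = 5764801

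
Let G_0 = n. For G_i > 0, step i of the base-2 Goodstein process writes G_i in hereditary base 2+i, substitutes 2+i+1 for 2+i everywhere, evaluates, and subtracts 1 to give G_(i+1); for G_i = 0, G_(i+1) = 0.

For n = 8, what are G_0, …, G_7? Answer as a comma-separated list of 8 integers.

(0) 8|_2 = 2^(2 + 1) ↦ 3^(3 + 1)|_3 = 81 ⇒ 80
(1) 80|_3 = 2·3^3 + 2·3^2 + 2·3 + 2 ↦ 2·4^4 + 2·4^2 + 2·4 + 2|_4 = 554 ⇒ 553
(2) 553|_4 = 2·4^4 + 2·4^2 + 2·4 + 1 ↦ 2·5^5 + 2·5^2 + 2·5 + 1|_5 = 6311 ⇒ 6310
(3) 6310|_5 = 2·5^5 + 2·5^2 + 2·5 ↦ 2·6^6 + 2·6^2 + 2·6|_6 = 93396 ⇒ 93395
(4) 93395|_6 = 2·6^6 + 2·6^2 + 6 + 5 ↦ 2·7^7 + 2·7^2 + 7 + 5|_7 = 1647196 ⇒ 1647195
(5) 1647195|_7 = 2·7^7 + 2·7^2 + 7 + 4 ↦ 2·8^8 + 2·8^2 + 8 + 4|_8 = 33554572 ⇒ 33554571
(6) 33554571|_8 = 2·8^8 + 2·8^2 + 8 + 3 ↦ 2·9^9 + 2·9^2 + 9 + 3|_9 = 774841152 ⇒ 774841151

8, 80, 553, 6310, 93395, 1647195, 33554571, 774841151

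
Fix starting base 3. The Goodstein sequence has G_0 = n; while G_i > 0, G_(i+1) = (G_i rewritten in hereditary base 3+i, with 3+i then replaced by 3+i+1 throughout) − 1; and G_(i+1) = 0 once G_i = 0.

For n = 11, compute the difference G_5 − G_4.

4

11 —HB3→ 3^2 + 2 —bump→ 4^2 + 2 = 18 —(−1)→ 17
17 —HB4→ 4^2 + 1 —bump→ 5^2 + 1 = 26 —(−1)→ 25
25 —HB5→ 5^2 —bump→ 6^2 = 36 —(−1)→ 35
35 —HB6→ 5·6 + 5 —bump→ 5·7 + 5 = 40 —(−1)→ 39
39 —HB7→ 5·7 + 4 —bump→ 5·8 + 4 = 44 —(−1)→ 43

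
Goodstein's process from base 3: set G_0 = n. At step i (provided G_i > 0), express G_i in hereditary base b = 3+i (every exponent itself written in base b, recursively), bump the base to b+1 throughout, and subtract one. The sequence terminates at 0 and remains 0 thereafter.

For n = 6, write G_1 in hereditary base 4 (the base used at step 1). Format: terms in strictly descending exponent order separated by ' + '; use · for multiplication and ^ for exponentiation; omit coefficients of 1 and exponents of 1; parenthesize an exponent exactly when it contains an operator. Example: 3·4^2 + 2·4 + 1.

4 + 3

6 —HB3→ 2·3 —bump→ 2·4 = 8 —(−1)→ 7
7 —HB4→ 4 + 3 —bump→ 5 + 3 = 8 —(−1)→ 7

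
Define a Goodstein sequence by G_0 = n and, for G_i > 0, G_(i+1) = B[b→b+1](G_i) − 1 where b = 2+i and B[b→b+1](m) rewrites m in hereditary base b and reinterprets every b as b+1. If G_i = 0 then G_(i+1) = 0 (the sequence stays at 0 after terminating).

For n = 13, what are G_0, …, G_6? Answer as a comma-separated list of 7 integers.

13, 108, 1279, 16092, 280711, 5765998, 134219479

13 —HB2→ 2^(2 + 1) + 2^2 + 1 —bump→ 3^(3 + 1) + 3^3 + 1 = 109 —(−1)→ 108
108 —HB3→ 3^(3 + 1) + 3^3 —bump→ 4^(4 + 1) + 4^4 = 1280 —(−1)→ 1279
1279 —HB4→ 4^(4 + 1) + 3·4^3 + 3·4^2 + 3·4 + 3 —bump→ 5^(5 + 1) + 3·5^3 + 3·5^2 + 3·5 + 3 = 16093 —(−1)→ 16092
16092 —HB5→ 5^(5 + 1) + 3·5^3 + 3·5^2 + 3·5 + 2 —bump→ 6^(6 + 1) + 3·6^3 + 3·6^2 + 3·6 + 2 = 280712 —(−1)→ 280711
280711 —HB6→ 6^(6 + 1) + 3·6^3 + 3·6^2 + 3·6 + 1 —bump→ 7^(7 + 1) + 3·7^3 + 3·7^2 + 3·7 + 1 = 5765999 —(−1)→ 5765998
5765998 —HB7→ 7^(7 + 1) + 3·7^3 + 3·7^2 + 3·7 —bump→ 8^(8 + 1) + 3·8^3 + 3·8^2 + 3·8 = 134219480 —(−1)→ 134219479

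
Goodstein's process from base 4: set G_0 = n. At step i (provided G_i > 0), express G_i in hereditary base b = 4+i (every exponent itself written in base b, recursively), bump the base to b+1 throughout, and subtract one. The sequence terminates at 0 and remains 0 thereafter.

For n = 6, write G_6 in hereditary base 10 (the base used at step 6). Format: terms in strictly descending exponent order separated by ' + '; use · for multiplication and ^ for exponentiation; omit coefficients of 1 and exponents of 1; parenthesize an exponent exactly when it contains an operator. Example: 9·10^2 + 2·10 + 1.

3

(0) 6|_4 = 4 + 2 ↦ 5 + 2|_5 = 7 ⇒ 6
(1) 6|_5 = 5 + 1 ↦ 6 + 1|_6 = 7 ⇒ 6
(2) 6|_6 = 6 ↦ 7|_7 = 7 ⇒ 6
(3) 6|_7 = 6 ↦ 6|_8 = 6 ⇒ 5
(4) 5|_8 = 5 ↦ 5|_9 = 5 ⇒ 4
(5) 4|_9 = 4 ↦ 4|_10 = 4 ⇒ 3
(6) 3|_10 = 3 ↦ 3|_11 = 3 ⇒ 2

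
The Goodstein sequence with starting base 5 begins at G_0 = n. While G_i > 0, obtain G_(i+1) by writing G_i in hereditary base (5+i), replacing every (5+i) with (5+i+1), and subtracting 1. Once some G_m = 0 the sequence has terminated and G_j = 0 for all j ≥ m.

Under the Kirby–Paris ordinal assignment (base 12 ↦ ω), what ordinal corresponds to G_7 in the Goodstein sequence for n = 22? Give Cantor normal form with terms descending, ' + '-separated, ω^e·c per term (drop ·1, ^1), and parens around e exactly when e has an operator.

base 5: 22 = 4·5 + 2; at 6: 4·6 + 2 = 26; next = 25
base 6: 25 = 4·6 + 1; at 7: 4·7 + 1 = 29; next = 28
base 7: 28 = 4·7; at 8: 4·8 = 32; next = 31
base 8: 31 = 3·8 + 7; at 9: 3·9 + 7 = 34; next = 33
base 9: 33 = 3·9 + 6; at 10: 3·10 + 6 = 36; next = 35
base 10: 35 = 3·10 + 5; at 11: 3·11 + 5 = 38; next = 37
base 11: 37 = 3·11 + 4; at 12: 3·12 + 4 = 40; next = 39

ω·3 + 3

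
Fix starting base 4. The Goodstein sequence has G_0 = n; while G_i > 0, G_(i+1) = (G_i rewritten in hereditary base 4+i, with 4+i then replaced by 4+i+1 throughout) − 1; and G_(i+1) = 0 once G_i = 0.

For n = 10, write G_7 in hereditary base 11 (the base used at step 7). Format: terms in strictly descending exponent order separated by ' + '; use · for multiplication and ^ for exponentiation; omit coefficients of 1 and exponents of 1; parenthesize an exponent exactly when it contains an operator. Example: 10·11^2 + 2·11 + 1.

step 0: 10 = 2·4 + 2; sub 5 for 4: 2·5 + 2; = 12; G_1 = 12−1 = 11
step 1: 11 = 2·5 + 1; sub 6 for 5: 2·6 + 1; = 13; G_2 = 13−1 = 12
step 2: 12 = 2·6; sub 7 for 6: 2·7; = 14; G_3 = 14−1 = 13
step 3: 13 = 7 + 6; sub 8 for 7: 8 + 6; = 14; G_4 = 14−1 = 13
step 4: 13 = 8 + 5; sub 9 for 8: 9 + 5; = 14; G_5 = 14−1 = 13
step 5: 13 = 9 + 4; sub 10 for 9: 10 + 4; = 14; G_6 = 14−1 = 13
step 6: 13 = 10 + 3; sub 11 for 10: 11 + 3; = 14; G_7 = 14−1 = 13
step 7: 13 = 11 + 2; sub 12 for 11: 12 + 2; = 14; G_8 = 14−1 = 13

11 + 2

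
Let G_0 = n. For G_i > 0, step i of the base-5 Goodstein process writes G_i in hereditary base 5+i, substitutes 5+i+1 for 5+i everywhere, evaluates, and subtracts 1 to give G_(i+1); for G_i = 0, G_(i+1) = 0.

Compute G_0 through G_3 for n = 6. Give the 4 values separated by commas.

6, 6, 6, 5

[0] 6 ≡ 5 + 1 (base 5). Lift 6: 7. −1: 6.
[1] 6 ≡ 6 (base 6). Lift 7: 7. −1: 6.
[2] 6 ≡ 6 (base 7). Lift 8: 6. −1: 5.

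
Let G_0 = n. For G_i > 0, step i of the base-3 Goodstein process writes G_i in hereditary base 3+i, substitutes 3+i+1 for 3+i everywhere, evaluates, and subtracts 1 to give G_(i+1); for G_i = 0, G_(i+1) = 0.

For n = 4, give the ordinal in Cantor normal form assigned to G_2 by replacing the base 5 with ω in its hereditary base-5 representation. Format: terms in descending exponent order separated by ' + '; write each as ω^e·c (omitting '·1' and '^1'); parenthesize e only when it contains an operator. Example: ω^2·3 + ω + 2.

4

step 0: 4 = 3 + 1; sub 4 for 3: 4 + 1; = 5; G_1 = 5−1 = 4
step 1: 4 = 4; sub 5 for 4: 5; = 5; G_2 = 5−1 = 4
step 2: 4 = 4; sub 6 for 5: 4; = 4; G_3 = 4−1 = 3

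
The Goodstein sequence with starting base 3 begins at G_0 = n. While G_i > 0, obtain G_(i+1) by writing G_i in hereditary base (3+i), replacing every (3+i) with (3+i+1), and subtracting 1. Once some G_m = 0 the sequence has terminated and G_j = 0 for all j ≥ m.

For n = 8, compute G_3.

11

G_0=8  [base 3] 2·3 + 2  →[3↦4]→  2·4 + 2 = 10  −1 ⇒ G_1=9
G_1=9  [base 4] 2·4 + 1  →[4↦5]→  2·5 + 1 = 11  −1 ⇒ G_2=10
G_2=10  [base 5] 2·5  →[5↦6]→  2·6 = 12  −1 ⇒ G_3=11
G_3=11  [base 6] 6 + 5  →[6↦7]→  7 + 5 = 12  −1 ⇒ G_4=11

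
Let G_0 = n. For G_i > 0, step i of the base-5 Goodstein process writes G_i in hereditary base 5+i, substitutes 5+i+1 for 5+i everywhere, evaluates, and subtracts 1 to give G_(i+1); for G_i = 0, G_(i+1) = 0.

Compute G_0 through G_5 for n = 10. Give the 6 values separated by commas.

10, 11, 11, 11, 11, 11

10 —HB5→ 2·5 —bump→ 2·6 = 12 —(−1)→ 11
11 —HB6→ 6 + 5 —bump→ 7 + 5 = 12 —(−1)→ 11
11 —HB7→ 7 + 4 —bump→ 8 + 4 = 12 —(−1)→ 11
11 —HB8→ 8 + 3 —bump→ 9 + 3 = 12 —(−1)→ 11
11 —HB9→ 9 + 2 —bump→ 10 + 2 = 12 —(−1)→ 11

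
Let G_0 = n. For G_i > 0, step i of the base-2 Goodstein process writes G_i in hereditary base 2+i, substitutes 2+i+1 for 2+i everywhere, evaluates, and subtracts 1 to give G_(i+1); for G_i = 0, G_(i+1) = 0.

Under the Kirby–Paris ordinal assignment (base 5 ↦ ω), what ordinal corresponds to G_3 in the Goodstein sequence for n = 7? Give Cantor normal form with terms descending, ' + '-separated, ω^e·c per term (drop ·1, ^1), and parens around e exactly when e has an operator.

ω^ω + 2

(0) 7|_2 = 2^2 + 2 + 1 ↦ 3^3 + 3 + 1|_3 = 31 ⇒ 30
(1) 30|_3 = 3^3 + 3 ↦ 4^4 + 4|_4 = 260 ⇒ 259
(2) 259|_4 = 4^4 + 3 ↦ 5^5 + 3|_5 = 3128 ⇒ 3127
(3) 3127|_5 = 5^5 + 2 ↦ 6^6 + 2|_6 = 46658 ⇒ 46657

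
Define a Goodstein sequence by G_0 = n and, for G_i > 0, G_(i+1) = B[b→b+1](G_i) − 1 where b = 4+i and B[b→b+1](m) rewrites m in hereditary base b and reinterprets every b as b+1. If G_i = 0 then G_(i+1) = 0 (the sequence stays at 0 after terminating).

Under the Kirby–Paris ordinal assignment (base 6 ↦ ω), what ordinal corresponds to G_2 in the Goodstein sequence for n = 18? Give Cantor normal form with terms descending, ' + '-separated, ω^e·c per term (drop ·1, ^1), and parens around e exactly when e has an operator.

ω^2

base 4: 18 = 4^2 + 2; at 5: 5^2 + 2 = 27; next = 26
base 5: 26 = 5^2 + 1; at 6: 6^2 + 1 = 37; next = 36
base 6: 36 = 6^2; at 7: 7^2 = 49; next = 48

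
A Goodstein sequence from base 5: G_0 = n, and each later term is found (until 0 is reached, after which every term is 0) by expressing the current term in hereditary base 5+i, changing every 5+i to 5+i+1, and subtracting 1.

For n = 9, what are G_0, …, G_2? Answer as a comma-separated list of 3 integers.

G_0 = 9. HB_5(9) = 5 + 4. Bump = 10. G_1 = 9.
G_1 = 9. HB_6(9) = 6 + 3. Bump = 10. G_2 = 9.

9, 9, 9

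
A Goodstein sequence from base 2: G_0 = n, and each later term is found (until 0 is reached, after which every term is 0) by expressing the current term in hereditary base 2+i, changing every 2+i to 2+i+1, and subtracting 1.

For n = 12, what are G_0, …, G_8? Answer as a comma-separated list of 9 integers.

12 —HB2→ 2^(2 + 1) + 2^2 —bump→ 3^(3 + 1) + 3^3 = 108 —(−1)→ 107
107 —HB3→ 3^(3 + 1) + 2·3^2 + 2·3 + 2 —bump→ 4^(4 + 1) + 2·4^2 + 2·4 + 2 = 1066 —(−1)→ 1065
1065 —HB4→ 4^(4 + 1) + 2·4^2 + 2·4 + 1 —bump→ 5^(5 + 1) + 2·5^2 + 2·5 + 1 = 15686 —(−1)→ 15685
15685 —HB5→ 5^(5 + 1) + 2·5^2 + 2·5 —bump→ 6^(6 + 1) + 2·6^2 + 2·6 = 280020 —(−1)→ 280019
280019 —HB6→ 6^(6 + 1) + 2·6^2 + 6 + 5 —bump→ 7^(7 + 1) + 2·7^2 + 7 + 5 = 5764911 —(−1)→ 5764910
5764910 —HB7→ 7^(7 + 1) + 2·7^2 + 7 + 4 —bump→ 8^(8 + 1) + 2·8^2 + 8 + 4 = 134217868 —(−1)→ 134217867
134217867 —HB8→ 8^(8 + 1) + 2·8^2 + 8 + 3 —bump→ 9^(9 + 1) + 2·9^2 + 9 + 3 = 3486784575 —(−1)→ 3486784574
3486784574 —HB9→ 9^(9 + 1) + 2·9^2 + 9 + 2 —bump→ 10^(10 + 1) + 2·10^2 + 10 + 2 = 100000000212 —(−1)→ 100000000211

12, 107, 1065, 15685, 280019, 5764910, 134217867, 3486784574, 100000000211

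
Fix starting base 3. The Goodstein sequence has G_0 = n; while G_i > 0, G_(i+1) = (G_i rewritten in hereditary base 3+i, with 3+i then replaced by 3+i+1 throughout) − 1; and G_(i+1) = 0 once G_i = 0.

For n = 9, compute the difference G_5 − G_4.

2

G_0 = 9. HB_3(9) = 3^2. Bump = 16. G_1 = 15.
G_1 = 15. HB_4(15) = 3·4 + 3. Bump = 18. G_2 = 17.
G_2 = 17. HB_5(17) = 3·5 + 2. Bump = 20. G_3 = 19.
G_3 = 19. HB_6(19) = 3·6 + 1. Bump = 22. G_4 = 21.
G_4 = 21. HB_7(21) = 3·7. Bump = 24. G_5 = 23.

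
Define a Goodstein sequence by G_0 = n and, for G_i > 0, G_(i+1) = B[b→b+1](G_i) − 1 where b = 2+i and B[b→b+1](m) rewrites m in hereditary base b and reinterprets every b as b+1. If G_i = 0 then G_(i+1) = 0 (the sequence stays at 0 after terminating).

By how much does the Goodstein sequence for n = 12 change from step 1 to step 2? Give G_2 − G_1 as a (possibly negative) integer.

958

[0] 12 ≡ 2^(2 + 1) + 2^2 (base 2). Lift 3: 108. −1: 107.
[1] 107 ≡ 3^(3 + 1) + 2·3^2 + 2·3 + 2 (base 3). Lift 4: 1066. −1: 1065.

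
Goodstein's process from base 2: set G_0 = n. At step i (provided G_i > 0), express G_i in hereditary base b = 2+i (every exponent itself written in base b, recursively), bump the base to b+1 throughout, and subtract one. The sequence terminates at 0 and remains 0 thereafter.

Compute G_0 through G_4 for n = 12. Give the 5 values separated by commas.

12, 107, 1065, 15685, 280019

base 2: 12 = 2^(2 + 1) + 2^2; at 3: 3^(3 + 1) + 3^3 = 108; next = 107
base 3: 107 = 3^(3 + 1) + 2·3^2 + 2·3 + 2; at 4: 4^(4 + 1) + 2·4^2 + 2·4 + 2 = 1066; next = 1065
base 4: 1065 = 4^(4 + 1) + 2·4^2 + 2·4 + 1; at 5: 5^(5 + 1) + 2·5^2 + 2·5 + 1 = 15686; next = 15685
base 5: 15685 = 5^(5 + 1) + 2·5^2 + 2·5; at 6: 6^(6 + 1) + 2·6^2 + 2·6 = 280020; next = 280019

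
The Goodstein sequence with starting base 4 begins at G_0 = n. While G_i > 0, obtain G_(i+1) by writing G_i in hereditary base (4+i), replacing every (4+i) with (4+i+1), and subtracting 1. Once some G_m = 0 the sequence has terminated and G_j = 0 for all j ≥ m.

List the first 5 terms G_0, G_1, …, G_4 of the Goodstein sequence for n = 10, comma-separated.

10, 11, 12, 13, 13

G_0 = 10. HB_4(10) = 2·4 + 2. Bump = 12. G_1 = 11.
G_1 = 11. HB_5(11) = 2·5 + 1. Bump = 13. G_2 = 12.
G_2 = 12. HB_6(12) = 2·6. Bump = 14. G_3 = 13.
G_3 = 13. HB_7(13) = 7 + 6. Bump = 14. G_4 = 13.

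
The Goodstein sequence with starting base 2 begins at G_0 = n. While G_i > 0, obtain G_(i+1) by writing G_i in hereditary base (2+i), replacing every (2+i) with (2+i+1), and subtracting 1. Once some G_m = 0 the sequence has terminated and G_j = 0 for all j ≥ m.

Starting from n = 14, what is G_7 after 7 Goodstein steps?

3487116548

(0) 14|_2 = 2^(2 + 1) + 2^2 + 2 ↦ 3^(3 + 1) + 3^3 + 3|_3 = 111 ⇒ 110
(1) 110|_3 = 3^(3 + 1) + 3^3 + 2 ↦ 4^(4 + 1) + 4^4 + 2|_4 = 1282 ⇒ 1281
(2) 1281|_4 = 4^(4 + 1) + 4^4 + 1 ↦ 5^(5 + 1) + 5^5 + 1|_5 = 18751 ⇒ 18750
(3) 18750|_5 = 5^(5 + 1) + 5^5 ↦ 6^(6 + 1) + 6^6|_6 = 326592 ⇒ 326591
(4) 326591|_6 = 6^(6 + 1) + 5·6^5 + 5·6^4 + 5·6^3 + 5·6^2 + 5·6 + 5 ↦ 7^(7 + 1) + 5·7^5 + 5·7^4 + 5·7^3 + 5·7^2 + 5·7 + 5|_7 = 5862841 ⇒ 5862840
(5) 5862840|_7 = 7^(7 + 1) + 5·7^5 + 5·7^4 + 5·7^3 + 5·7^2 + 5·7 + 4 ↦ 8^(8 + 1) + 5·8^5 + 5·8^4 + 5·8^3 + 5·8^2 + 5·8 + 4|_8 = 134404972 ⇒ 134404971
(6) 134404971|_8 = 8^(8 + 1) + 5·8^5 + 5·8^4 + 5·8^3 + 5·8^2 + 5·8 + 3 ↦ 9^(9 + 1) + 5·9^5 + 5·9^4 + 5·9^3 + 5·9^2 + 5·9 + 3|_9 = 3487116549 ⇒ 3487116548
(7) 3487116548|_9 = 9^(9 + 1) + 5·9^5 + 5·9^4 + 5·9^3 + 5·9^2 + 5·9 + 2 ↦ 10^(10 + 1) + 5·10^5 + 5·10^4 + 5·10^3 + 5·10^2 + 5·10 + 2|_10 = 100000555552 ⇒ 100000555551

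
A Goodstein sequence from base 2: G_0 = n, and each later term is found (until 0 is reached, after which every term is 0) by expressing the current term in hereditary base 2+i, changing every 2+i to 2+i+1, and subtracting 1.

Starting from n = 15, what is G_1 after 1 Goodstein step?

step 0: 15 = 2^(2 + 1) + 2^2 + 2 + 1; sub 3 for 2: 3^(3 + 1) + 3^3 + 3 + 1; = 112; G_1 = 112−1 = 111
step 1: 111 = 3^(3 + 1) + 3^3 + 3; sub 4 for 3: 4^(4 + 1) + 4^4 + 4; = 1284; G_2 = 1284−1 = 1283

111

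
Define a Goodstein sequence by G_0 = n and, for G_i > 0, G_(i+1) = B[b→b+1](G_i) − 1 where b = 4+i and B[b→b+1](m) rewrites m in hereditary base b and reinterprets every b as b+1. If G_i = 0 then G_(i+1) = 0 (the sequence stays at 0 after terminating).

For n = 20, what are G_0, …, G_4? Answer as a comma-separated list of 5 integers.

G_0 = 20. HB_4(20) = 4^2 + 4. Bump = 30. G_1 = 29.
G_1 = 29. HB_5(29) = 5^2 + 4. Bump = 40. G_2 = 39.
G_2 = 39. HB_6(39) = 6^2 + 3. Bump = 52. G_3 = 51.
G_3 = 51. HB_7(51) = 7^2 + 2. Bump = 66. G_4 = 65.

20, 29, 39, 51, 65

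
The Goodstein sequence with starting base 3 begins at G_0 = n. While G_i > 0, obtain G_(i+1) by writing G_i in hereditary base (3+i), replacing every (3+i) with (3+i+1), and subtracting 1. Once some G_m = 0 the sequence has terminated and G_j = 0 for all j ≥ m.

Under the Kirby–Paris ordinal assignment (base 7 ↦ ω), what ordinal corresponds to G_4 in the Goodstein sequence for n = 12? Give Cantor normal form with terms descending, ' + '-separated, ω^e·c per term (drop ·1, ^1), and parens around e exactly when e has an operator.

[0] 12 ≡ 3^2 + 3 (base 3). Lift 4: 20. −1: 19.
[1] 19 ≡ 4^2 + 3 (base 4). Lift 5: 28. −1: 27.
[2] 27 ≡ 5^2 + 2 (base 5). Lift 6: 38. −1: 37.
[3] 37 ≡ 6^2 + 1 (base 6). Lift 7: 50. −1: 49.
[4] 49 ≡ 7^2 (base 7). Lift 8: 64. −1: 63.

ω^2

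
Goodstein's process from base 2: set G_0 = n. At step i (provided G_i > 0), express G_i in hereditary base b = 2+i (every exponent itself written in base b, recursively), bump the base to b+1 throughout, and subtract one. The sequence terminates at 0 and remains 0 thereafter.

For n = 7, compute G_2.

259

i=0: 7 = 2^2 + 2 + 1 (b=2); 2→3: 3^3 + 3 + 1 = 31; 31−1 = 30
i=1: 30 = 3^3 + 3 (b=3); 3→4: 4^4 + 4 = 260; 260−1 = 259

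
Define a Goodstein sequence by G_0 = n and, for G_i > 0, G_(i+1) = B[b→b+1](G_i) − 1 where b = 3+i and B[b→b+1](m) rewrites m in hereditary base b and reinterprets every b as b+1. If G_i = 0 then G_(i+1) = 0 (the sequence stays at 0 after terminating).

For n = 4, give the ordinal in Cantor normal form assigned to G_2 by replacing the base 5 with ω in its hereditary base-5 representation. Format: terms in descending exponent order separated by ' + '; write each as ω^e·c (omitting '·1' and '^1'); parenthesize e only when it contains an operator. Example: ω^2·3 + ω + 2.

4

(0) 4|_3 = 3 + 1 ↦ 4 + 1|_4 = 5 ⇒ 4
(1) 4|_4 = 4 ↦ 5|_5 = 5 ⇒ 4
(2) 4|_5 = 4 ↦ 4|_6 = 4 ⇒ 3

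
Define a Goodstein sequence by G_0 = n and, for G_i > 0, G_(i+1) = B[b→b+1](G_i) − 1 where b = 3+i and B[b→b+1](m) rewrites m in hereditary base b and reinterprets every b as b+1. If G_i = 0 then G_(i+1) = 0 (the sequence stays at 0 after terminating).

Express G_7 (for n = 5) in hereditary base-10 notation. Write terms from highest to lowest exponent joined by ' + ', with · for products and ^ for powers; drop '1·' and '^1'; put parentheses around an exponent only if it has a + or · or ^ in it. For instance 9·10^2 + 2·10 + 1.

base 3: 5 = 3 + 2; at 4: 4 + 2 = 6; next = 5
base 4: 5 = 4 + 1; at 5: 5 + 1 = 6; next = 5
base 5: 5 = 5; at 6: 6 = 6; next = 5
base 6: 5 = 5; at 7: 5 = 5; next = 4
base 7: 4 = 4; at 8: 4 = 4; next = 3
base 8: 3 = 3; at 9: 3 = 3; next = 2
base 9: 2 = 2; at 10: 2 = 2; next = 1

1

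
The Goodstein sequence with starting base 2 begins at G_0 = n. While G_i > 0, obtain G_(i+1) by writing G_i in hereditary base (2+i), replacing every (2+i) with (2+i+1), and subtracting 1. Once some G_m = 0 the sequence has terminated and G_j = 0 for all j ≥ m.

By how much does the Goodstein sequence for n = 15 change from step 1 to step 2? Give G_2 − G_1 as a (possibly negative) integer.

1172

step 0: 15 = 2^(2 + 1) + 2^2 + 2 + 1; sub 3 for 2: 3^(3 + 1) + 3^3 + 3 + 1; = 112; G_1 = 112−1 = 111
step 1: 111 = 3^(3 + 1) + 3^3 + 3; sub 4 for 3: 4^(4 + 1) + 4^4 + 4; = 1284; G_2 = 1284−1 = 1283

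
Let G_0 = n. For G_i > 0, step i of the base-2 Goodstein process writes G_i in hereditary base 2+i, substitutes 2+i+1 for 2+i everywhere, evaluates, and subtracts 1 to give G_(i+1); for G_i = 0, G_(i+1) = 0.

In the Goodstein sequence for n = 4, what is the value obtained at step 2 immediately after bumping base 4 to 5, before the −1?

61

G_0 = 4. HB_2(4) = 2^2. Bump = 27. G_1 = 26.
G_1 = 26. HB_3(26) = 2·3^2 + 2·3 + 2. Bump = 42. G_2 = 41.
G_2 = 41. HB_4(41) = 2·4^2 + 2·4 + 1. Bump = 61. G_3 = 60.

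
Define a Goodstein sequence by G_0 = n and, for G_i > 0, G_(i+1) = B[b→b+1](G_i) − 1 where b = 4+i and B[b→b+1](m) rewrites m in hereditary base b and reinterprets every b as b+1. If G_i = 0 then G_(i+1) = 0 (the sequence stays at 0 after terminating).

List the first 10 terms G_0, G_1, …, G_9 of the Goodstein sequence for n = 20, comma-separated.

20, 29, 39, 51, 65, 81, 99, 107, 115, 123

step 0: 20 = 4^2 + 4; sub 5 for 4: 5^2 + 5; = 30; G_1 = 30−1 = 29
step 1: 29 = 5^2 + 4; sub 6 for 5: 6^2 + 4; = 40; G_2 = 40−1 = 39
step 2: 39 = 6^2 + 3; sub 7 for 6: 7^2 + 3; = 52; G_3 = 52−1 = 51
step 3: 51 = 7^2 + 2; sub 8 for 7: 8^2 + 2; = 66; G_4 = 66−1 = 65
step 4: 65 = 8^2 + 1; sub 9 for 8: 9^2 + 1; = 82; G_5 = 82−1 = 81
step 5: 81 = 9^2; sub 10 for 9: 10^2; = 100; G_6 = 100−1 = 99
step 6: 99 = 9·10 + 9; sub 11 for 10: 9·11 + 9; = 108; G_7 = 108−1 = 107
step 7: 107 = 9·11 + 8; sub 12 for 11: 9·12 + 8; = 116; G_8 = 116−1 = 115
step 8: 115 = 9·12 + 7; sub 13 for 12: 9·13 + 7; = 124; G_9 = 124−1 = 123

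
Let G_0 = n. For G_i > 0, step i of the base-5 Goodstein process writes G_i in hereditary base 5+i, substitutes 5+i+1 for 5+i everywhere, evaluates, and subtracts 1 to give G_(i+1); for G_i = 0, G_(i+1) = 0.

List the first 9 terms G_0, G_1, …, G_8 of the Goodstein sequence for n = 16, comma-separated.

[0] 16 ≡ 3·5 + 1 (base 5). Lift 6: 19. −1: 18.
[1] 18 ≡ 3·6 (base 6). Lift 7: 21. −1: 20.
[2] 20 ≡ 2·7 + 6 (base 7). Lift 8: 22. −1: 21.
[3] 21 ≡ 2·8 + 5 (base 8). Lift 9: 23. −1: 22.
[4] 22 ≡ 2·9 + 4 (base 9). Lift 10: 24. −1: 23.
[5] 23 ≡ 2·10 + 3 (base 10). Lift 11: 25. −1: 24.
[6] 24 ≡ 2·11 + 2 (base 11). Lift 12: 26. −1: 25.
[7] 25 ≡ 2·12 + 1 (base 12). Lift 13: 27. −1: 26.

16, 18, 20, 21, 22, 23, 24, 25, 26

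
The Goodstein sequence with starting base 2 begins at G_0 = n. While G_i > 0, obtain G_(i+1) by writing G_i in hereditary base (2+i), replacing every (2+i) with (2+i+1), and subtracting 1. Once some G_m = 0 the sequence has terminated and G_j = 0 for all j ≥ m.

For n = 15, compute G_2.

G_0=15  [base 2] 2^(2 + 1) + 2^2 + 2 + 1  →[2↦3]→  3^(3 + 1) + 3^3 + 3 + 1 = 112  −1 ⇒ G_1=111
G_1=111  [base 3] 3^(3 + 1) + 3^3 + 3  →[3↦4]→  4^(4 + 1) + 4^4 + 4 = 1284  −1 ⇒ G_2=1283
G_2=1283  [base 4] 4^(4 + 1) + 4^4 + 3  →[4↦5]→  5^(5 + 1) + 5^5 + 3 = 18753  −1 ⇒ G_3=18752

1283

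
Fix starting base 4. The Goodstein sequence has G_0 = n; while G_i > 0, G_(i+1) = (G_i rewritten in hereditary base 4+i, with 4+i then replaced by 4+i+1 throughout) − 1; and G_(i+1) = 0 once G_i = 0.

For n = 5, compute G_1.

5

G_0 = 5. HB_4(5) = 4 + 1. Bump = 6. G_1 = 5.
G_1 = 5. HB_5(5) = 5. Bump = 6. G_2 = 5.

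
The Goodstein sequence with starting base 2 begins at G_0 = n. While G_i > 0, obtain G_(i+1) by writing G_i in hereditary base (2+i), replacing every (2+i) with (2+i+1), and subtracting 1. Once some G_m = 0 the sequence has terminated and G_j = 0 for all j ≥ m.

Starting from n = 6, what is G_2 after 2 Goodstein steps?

257

G_0=6  [base 2] 2^2 + 2  →[2↦3]→  3^3 + 3 = 30  −1 ⇒ G_1=29
G_1=29  [base 3] 3^3 + 2  →[3↦4]→  4^4 + 2 = 258  −1 ⇒ G_2=257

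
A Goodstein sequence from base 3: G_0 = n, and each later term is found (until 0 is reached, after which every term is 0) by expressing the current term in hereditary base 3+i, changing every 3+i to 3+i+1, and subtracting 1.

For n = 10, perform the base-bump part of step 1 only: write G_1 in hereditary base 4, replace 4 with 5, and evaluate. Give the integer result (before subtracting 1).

25

G_0 = 10. HB_3(10) = 3^2 + 1. Bump = 17. G_1 = 16.
G_1 = 16. HB_4(16) = 4^2. Bump = 25. G_2 = 24.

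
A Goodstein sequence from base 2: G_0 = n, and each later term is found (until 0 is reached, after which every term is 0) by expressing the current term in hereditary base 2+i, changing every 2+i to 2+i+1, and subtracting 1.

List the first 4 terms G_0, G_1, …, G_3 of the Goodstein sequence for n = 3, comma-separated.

G_0 = 3. HB_2(3) = 2 + 1. Bump = 4. G_1 = 3.
G_1 = 3. HB_3(3) = 3. Bump = 4. G_2 = 3.
G_2 = 3. HB_4(3) = 3. Bump = 3. G_3 = 2.

3, 3, 3, 2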